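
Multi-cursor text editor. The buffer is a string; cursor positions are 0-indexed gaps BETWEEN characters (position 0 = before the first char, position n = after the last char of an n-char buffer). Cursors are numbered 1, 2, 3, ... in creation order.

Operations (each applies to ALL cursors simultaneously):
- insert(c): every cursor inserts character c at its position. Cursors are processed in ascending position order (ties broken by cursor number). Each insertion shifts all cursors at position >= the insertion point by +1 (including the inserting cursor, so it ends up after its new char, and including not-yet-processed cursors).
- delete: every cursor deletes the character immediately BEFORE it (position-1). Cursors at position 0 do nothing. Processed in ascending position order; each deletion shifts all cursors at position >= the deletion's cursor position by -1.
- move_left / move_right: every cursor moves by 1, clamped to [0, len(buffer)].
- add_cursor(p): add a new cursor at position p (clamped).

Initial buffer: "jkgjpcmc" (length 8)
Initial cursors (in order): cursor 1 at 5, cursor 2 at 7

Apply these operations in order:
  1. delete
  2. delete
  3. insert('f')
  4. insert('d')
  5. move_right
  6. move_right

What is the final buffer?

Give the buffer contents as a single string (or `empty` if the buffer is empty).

Answer: jkgffddc

Derivation:
After op 1 (delete): buffer="jkgjcc" (len 6), cursors c1@4 c2@5, authorship ......
After op 2 (delete): buffer="jkgc" (len 4), cursors c1@3 c2@3, authorship ....
After op 3 (insert('f')): buffer="jkgffc" (len 6), cursors c1@5 c2@5, authorship ...12.
After op 4 (insert('d')): buffer="jkgffddc" (len 8), cursors c1@7 c2@7, authorship ...1212.
After op 5 (move_right): buffer="jkgffddc" (len 8), cursors c1@8 c2@8, authorship ...1212.
After op 6 (move_right): buffer="jkgffddc" (len 8), cursors c1@8 c2@8, authorship ...1212.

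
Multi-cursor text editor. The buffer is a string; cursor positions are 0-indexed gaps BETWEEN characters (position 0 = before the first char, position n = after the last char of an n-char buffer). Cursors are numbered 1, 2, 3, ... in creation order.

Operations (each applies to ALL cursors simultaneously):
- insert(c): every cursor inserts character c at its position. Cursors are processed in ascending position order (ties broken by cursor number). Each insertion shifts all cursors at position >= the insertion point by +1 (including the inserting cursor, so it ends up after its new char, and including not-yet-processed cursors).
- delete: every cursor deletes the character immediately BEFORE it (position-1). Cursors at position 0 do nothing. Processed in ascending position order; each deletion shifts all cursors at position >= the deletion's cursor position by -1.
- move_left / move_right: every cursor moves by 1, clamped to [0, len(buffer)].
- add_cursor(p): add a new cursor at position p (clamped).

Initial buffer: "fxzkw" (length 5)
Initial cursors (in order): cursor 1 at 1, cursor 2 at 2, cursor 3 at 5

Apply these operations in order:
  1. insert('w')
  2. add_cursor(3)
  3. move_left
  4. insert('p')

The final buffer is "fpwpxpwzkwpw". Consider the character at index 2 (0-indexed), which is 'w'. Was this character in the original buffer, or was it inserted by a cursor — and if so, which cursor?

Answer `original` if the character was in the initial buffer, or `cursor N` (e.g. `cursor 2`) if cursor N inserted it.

Answer: cursor 1

Derivation:
After op 1 (insert('w')): buffer="fwxwzkww" (len 8), cursors c1@2 c2@4 c3@8, authorship .1.2...3
After op 2 (add_cursor(3)): buffer="fwxwzkww" (len 8), cursors c1@2 c4@3 c2@4 c3@8, authorship .1.2...3
After op 3 (move_left): buffer="fwxwzkww" (len 8), cursors c1@1 c4@2 c2@3 c3@7, authorship .1.2...3
After op 4 (insert('p')): buffer="fpwpxpwzkwpw" (len 12), cursors c1@2 c4@4 c2@6 c3@11, authorship .114.22...33
Authorship (.=original, N=cursor N): . 1 1 4 . 2 2 . . . 3 3
Index 2: author = 1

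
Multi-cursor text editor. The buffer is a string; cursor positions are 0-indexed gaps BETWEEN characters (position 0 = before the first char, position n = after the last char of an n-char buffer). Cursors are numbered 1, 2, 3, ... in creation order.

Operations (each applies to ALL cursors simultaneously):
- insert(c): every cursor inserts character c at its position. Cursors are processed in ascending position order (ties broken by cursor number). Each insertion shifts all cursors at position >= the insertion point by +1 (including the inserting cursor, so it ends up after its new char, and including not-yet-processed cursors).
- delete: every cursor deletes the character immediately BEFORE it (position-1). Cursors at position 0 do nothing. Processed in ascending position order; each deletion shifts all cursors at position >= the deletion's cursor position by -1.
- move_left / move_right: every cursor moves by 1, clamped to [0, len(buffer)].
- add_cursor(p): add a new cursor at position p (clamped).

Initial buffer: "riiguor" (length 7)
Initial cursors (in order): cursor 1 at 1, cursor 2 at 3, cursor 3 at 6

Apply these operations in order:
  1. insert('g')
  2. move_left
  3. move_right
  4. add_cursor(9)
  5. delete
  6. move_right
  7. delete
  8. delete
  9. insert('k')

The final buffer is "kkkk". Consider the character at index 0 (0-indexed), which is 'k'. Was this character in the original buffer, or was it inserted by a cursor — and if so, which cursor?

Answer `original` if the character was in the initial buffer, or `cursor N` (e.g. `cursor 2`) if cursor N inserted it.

Answer: cursor 1

Derivation:
After op 1 (insert('g')): buffer="rgiigguogr" (len 10), cursors c1@2 c2@5 c3@9, authorship .1..2...3.
After op 2 (move_left): buffer="rgiigguogr" (len 10), cursors c1@1 c2@4 c3@8, authorship .1..2...3.
After op 3 (move_right): buffer="rgiigguogr" (len 10), cursors c1@2 c2@5 c3@9, authorship .1..2...3.
After op 4 (add_cursor(9)): buffer="rgiigguogr" (len 10), cursors c1@2 c2@5 c3@9 c4@9, authorship .1..2...3.
After op 5 (delete): buffer="riigur" (len 6), cursors c1@1 c2@3 c3@5 c4@5, authorship ......
After op 6 (move_right): buffer="riigur" (len 6), cursors c1@2 c2@4 c3@6 c4@6, authorship ......
After op 7 (delete): buffer="ri" (len 2), cursors c1@1 c2@2 c3@2 c4@2, authorship ..
After op 8 (delete): buffer="" (len 0), cursors c1@0 c2@0 c3@0 c4@0, authorship 
After op 9 (insert('k')): buffer="kkkk" (len 4), cursors c1@4 c2@4 c3@4 c4@4, authorship 1234
Authorship (.=original, N=cursor N): 1 2 3 4
Index 0: author = 1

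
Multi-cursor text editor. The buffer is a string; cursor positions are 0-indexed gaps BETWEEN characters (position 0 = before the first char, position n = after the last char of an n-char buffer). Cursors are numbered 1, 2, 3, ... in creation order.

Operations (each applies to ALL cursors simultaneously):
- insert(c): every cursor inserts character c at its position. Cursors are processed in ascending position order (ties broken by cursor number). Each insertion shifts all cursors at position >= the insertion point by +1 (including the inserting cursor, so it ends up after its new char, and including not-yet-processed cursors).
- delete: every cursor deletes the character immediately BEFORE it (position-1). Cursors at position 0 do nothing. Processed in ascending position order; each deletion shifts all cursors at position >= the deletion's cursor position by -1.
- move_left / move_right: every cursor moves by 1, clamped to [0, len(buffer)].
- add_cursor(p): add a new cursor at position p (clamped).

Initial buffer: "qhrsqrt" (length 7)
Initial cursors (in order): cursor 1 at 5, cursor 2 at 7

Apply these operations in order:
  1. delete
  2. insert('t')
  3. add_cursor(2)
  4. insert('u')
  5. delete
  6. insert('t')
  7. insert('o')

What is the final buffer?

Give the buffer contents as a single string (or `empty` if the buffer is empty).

Answer: qhtorsttortto

Derivation:
After op 1 (delete): buffer="qhrsr" (len 5), cursors c1@4 c2@5, authorship .....
After op 2 (insert('t')): buffer="qhrstrt" (len 7), cursors c1@5 c2@7, authorship ....1.2
After op 3 (add_cursor(2)): buffer="qhrstrt" (len 7), cursors c3@2 c1@5 c2@7, authorship ....1.2
After op 4 (insert('u')): buffer="qhursturtu" (len 10), cursors c3@3 c1@7 c2@10, authorship ..3..11.22
After op 5 (delete): buffer="qhrstrt" (len 7), cursors c3@2 c1@5 c2@7, authorship ....1.2
After op 6 (insert('t')): buffer="qhtrsttrtt" (len 10), cursors c3@3 c1@7 c2@10, authorship ..3..11.22
After op 7 (insert('o')): buffer="qhtorsttortto" (len 13), cursors c3@4 c1@9 c2@13, authorship ..33..111.222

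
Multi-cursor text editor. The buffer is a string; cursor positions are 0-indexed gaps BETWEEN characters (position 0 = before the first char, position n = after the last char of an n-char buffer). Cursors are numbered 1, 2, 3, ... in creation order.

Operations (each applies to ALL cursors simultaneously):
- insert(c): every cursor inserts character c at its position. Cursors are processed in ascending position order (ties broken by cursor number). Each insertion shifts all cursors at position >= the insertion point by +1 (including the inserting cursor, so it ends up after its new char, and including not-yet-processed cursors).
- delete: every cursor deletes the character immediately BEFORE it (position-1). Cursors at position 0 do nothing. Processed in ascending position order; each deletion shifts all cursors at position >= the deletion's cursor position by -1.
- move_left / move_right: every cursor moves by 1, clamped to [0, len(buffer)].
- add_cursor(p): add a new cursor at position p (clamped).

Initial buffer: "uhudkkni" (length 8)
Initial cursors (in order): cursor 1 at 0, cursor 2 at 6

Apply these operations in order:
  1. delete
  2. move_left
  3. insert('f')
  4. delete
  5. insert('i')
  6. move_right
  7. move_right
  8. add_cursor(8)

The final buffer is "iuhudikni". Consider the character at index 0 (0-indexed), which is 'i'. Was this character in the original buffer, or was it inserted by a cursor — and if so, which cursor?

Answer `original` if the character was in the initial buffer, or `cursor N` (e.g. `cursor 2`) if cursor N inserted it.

Answer: cursor 1

Derivation:
After op 1 (delete): buffer="uhudkni" (len 7), cursors c1@0 c2@5, authorship .......
After op 2 (move_left): buffer="uhudkni" (len 7), cursors c1@0 c2@4, authorship .......
After op 3 (insert('f')): buffer="fuhudfkni" (len 9), cursors c1@1 c2@6, authorship 1....2...
After op 4 (delete): buffer="uhudkni" (len 7), cursors c1@0 c2@4, authorship .......
After op 5 (insert('i')): buffer="iuhudikni" (len 9), cursors c1@1 c2@6, authorship 1....2...
After op 6 (move_right): buffer="iuhudikni" (len 9), cursors c1@2 c2@7, authorship 1....2...
After op 7 (move_right): buffer="iuhudikni" (len 9), cursors c1@3 c2@8, authorship 1....2...
After op 8 (add_cursor(8)): buffer="iuhudikni" (len 9), cursors c1@3 c2@8 c3@8, authorship 1....2...
Authorship (.=original, N=cursor N): 1 . . . . 2 . . .
Index 0: author = 1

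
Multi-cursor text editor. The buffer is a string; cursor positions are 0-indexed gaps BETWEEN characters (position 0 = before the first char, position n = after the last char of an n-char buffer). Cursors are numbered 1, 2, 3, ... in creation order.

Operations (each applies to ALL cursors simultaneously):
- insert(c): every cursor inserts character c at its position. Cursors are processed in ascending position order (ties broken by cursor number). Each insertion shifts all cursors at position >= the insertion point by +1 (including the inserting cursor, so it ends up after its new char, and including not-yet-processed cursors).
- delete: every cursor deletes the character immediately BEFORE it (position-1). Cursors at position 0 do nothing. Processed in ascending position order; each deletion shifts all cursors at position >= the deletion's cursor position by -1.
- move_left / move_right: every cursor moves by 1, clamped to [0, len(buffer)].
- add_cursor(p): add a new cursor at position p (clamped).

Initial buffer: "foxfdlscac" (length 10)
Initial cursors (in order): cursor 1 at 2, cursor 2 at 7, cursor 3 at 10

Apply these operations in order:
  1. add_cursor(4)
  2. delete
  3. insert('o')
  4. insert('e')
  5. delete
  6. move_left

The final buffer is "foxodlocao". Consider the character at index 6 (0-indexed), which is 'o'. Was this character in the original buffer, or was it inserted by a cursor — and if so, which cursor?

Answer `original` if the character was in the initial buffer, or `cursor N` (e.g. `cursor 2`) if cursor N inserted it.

After op 1 (add_cursor(4)): buffer="foxfdlscac" (len 10), cursors c1@2 c4@4 c2@7 c3@10, authorship ..........
After op 2 (delete): buffer="fxdlca" (len 6), cursors c1@1 c4@2 c2@4 c3@6, authorship ......
After op 3 (insert('o')): buffer="foxodlocao" (len 10), cursors c1@2 c4@4 c2@7 c3@10, authorship .1.4..2..3
After op 4 (insert('e')): buffer="foexoedloecaoe" (len 14), cursors c1@3 c4@6 c2@10 c3@14, authorship .11.44..22..33
After op 5 (delete): buffer="foxodlocao" (len 10), cursors c1@2 c4@4 c2@7 c3@10, authorship .1.4..2..3
After op 6 (move_left): buffer="foxodlocao" (len 10), cursors c1@1 c4@3 c2@6 c3@9, authorship .1.4..2..3
Authorship (.=original, N=cursor N): . 1 . 4 . . 2 . . 3
Index 6: author = 2

Answer: cursor 2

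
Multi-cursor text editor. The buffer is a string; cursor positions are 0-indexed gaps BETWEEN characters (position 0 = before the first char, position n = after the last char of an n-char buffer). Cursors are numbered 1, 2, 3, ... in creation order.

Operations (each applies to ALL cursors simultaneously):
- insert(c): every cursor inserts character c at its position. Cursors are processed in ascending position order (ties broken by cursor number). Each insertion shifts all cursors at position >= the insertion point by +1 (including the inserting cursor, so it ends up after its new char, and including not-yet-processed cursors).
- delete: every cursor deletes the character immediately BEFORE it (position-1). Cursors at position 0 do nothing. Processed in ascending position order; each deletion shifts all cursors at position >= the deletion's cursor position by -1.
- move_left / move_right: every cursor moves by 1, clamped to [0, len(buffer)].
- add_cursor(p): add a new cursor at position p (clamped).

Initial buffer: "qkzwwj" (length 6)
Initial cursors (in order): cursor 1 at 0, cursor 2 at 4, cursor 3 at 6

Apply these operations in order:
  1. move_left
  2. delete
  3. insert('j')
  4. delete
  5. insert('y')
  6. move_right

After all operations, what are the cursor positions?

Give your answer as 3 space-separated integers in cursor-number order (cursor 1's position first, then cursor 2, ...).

Answer: 2 5 7

Derivation:
After op 1 (move_left): buffer="qkzwwj" (len 6), cursors c1@0 c2@3 c3@5, authorship ......
After op 2 (delete): buffer="qkwj" (len 4), cursors c1@0 c2@2 c3@3, authorship ....
After op 3 (insert('j')): buffer="jqkjwjj" (len 7), cursors c1@1 c2@4 c3@6, authorship 1..2.3.
After op 4 (delete): buffer="qkwj" (len 4), cursors c1@0 c2@2 c3@3, authorship ....
After op 5 (insert('y')): buffer="yqkywyj" (len 7), cursors c1@1 c2@4 c3@6, authorship 1..2.3.
After op 6 (move_right): buffer="yqkywyj" (len 7), cursors c1@2 c2@5 c3@7, authorship 1..2.3.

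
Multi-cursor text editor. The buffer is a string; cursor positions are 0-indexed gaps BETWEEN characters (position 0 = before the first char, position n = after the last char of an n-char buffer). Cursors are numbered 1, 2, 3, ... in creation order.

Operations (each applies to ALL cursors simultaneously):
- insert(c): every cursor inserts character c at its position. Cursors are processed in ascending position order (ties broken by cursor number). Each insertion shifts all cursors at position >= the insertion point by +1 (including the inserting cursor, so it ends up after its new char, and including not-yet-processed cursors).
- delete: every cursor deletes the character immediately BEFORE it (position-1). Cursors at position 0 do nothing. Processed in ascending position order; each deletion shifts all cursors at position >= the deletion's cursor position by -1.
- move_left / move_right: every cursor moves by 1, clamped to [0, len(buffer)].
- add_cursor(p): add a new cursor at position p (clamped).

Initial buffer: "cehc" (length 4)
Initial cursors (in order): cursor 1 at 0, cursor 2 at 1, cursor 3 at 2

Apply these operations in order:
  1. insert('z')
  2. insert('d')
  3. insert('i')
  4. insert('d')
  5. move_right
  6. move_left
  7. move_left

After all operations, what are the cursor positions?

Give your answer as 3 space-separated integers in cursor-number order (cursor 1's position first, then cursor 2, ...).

Answer: 3 8 13

Derivation:
After op 1 (insert('z')): buffer="zczezhc" (len 7), cursors c1@1 c2@3 c3@5, authorship 1.2.3..
After op 2 (insert('d')): buffer="zdczdezdhc" (len 10), cursors c1@2 c2@5 c3@8, authorship 11.22.33..
After op 3 (insert('i')): buffer="zdiczdiezdihc" (len 13), cursors c1@3 c2@7 c3@11, authorship 111.222.333..
After op 4 (insert('d')): buffer="zdidczdidezdidhc" (len 16), cursors c1@4 c2@9 c3@14, authorship 1111.2222.3333..
After op 5 (move_right): buffer="zdidczdidezdidhc" (len 16), cursors c1@5 c2@10 c3@15, authorship 1111.2222.3333..
After op 6 (move_left): buffer="zdidczdidezdidhc" (len 16), cursors c1@4 c2@9 c3@14, authorship 1111.2222.3333..
After op 7 (move_left): buffer="zdidczdidezdidhc" (len 16), cursors c1@3 c2@8 c3@13, authorship 1111.2222.3333..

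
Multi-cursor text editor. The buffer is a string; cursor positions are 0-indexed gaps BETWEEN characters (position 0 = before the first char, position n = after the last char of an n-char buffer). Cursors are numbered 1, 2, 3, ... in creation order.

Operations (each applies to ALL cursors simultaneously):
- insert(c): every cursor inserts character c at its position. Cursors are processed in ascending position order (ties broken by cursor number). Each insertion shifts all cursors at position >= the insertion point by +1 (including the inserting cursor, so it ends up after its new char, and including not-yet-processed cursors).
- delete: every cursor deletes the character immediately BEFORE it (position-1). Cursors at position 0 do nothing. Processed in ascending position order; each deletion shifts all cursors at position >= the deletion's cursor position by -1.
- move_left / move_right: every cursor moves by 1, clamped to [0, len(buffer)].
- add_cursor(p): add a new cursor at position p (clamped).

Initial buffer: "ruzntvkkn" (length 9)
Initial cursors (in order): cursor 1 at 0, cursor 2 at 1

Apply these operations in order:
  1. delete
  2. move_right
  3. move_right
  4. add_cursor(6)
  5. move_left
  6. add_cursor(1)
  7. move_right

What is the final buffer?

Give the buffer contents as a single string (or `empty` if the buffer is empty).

Answer: uzntvkkn

Derivation:
After op 1 (delete): buffer="uzntvkkn" (len 8), cursors c1@0 c2@0, authorship ........
After op 2 (move_right): buffer="uzntvkkn" (len 8), cursors c1@1 c2@1, authorship ........
After op 3 (move_right): buffer="uzntvkkn" (len 8), cursors c1@2 c2@2, authorship ........
After op 4 (add_cursor(6)): buffer="uzntvkkn" (len 8), cursors c1@2 c2@2 c3@6, authorship ........
After op 5 (move_left): buffer="uzntvkkn" (len 8), cursors c1@1 c2@1 c3@5, authorship ........
After op 6 (add_cursor(1)): buffer="uzntvkkn" (len 8), cursors c1@1 c2@1 c4@1 c3@5, authorship ........
After op 7 (move_right): buffer="uzntvkkn" (len 8), cursors c1@2 c2@2 c4@2 c3@6, authorship ........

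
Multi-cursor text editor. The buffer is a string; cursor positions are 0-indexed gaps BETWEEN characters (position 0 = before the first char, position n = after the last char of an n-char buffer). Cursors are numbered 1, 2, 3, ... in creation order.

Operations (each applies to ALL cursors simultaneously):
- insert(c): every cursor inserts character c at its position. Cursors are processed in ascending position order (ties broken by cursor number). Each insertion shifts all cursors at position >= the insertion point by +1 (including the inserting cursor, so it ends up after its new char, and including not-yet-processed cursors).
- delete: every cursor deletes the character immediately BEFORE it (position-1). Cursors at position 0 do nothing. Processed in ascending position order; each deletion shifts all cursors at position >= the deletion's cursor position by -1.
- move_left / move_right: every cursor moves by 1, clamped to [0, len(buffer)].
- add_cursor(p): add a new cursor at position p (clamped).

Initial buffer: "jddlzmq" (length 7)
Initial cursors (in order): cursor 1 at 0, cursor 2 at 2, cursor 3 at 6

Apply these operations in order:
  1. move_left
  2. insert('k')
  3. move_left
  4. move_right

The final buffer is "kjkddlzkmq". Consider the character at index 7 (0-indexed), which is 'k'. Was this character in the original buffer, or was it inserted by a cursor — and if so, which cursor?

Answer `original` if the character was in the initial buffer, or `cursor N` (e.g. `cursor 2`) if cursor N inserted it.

Answer: cursor 3

Derivation:
After op 1 (move_left): buffer="jddlzmq" (len 7), cursors c1@0 c2@1 c3@5, authorship .......
After op 2 (insert('k')): buffer="kjkddlzkmq" (len 10), cursors c1@1 c2@3 c3@8, authorship 1.2....3..
After op 3 (move_left): buffer="kjkddlzkmq" (len 10), cursors c1@0 c2@2 c3@7, authorship 1.2....3..
After op 4 (move_right): buffer="kjkddlzkmq" (len 10), cursors c1@1 c2@3 c3@8, authorship 1.2....3..
Authorship (.=original, N=cursor N): 1 . 2 . . . . 3 . .
Index 7: author = 3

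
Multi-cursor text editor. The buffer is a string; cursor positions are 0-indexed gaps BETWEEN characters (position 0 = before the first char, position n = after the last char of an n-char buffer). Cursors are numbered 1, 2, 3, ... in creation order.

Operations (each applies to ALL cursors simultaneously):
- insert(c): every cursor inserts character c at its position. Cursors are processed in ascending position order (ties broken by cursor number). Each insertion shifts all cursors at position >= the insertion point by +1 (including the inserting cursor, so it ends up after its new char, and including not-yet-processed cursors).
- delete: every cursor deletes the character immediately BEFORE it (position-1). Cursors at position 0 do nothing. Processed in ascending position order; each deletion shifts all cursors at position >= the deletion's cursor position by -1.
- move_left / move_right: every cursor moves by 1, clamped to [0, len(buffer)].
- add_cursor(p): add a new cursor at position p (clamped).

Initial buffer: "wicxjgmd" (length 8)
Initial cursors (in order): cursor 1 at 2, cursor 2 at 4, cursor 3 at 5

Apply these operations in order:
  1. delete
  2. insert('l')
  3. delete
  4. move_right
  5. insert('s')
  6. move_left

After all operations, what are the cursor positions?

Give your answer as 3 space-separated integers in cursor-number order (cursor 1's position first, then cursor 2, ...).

Answer: 2 5 5

Derivation:
After op 1 (delete): buffer="wcgmd" (len 5), cursors c1@1 c2@2 c3@2, authorship .....
After op 2 (insert('l')): buffer="wlcllgmd" (len 8), cursors c1@2 c2@5 c3@5, authorship .1.23...
After op 3 (delete): buffer="wcgmd" (len 5), cursors c1@1 c2@2 c3@2, authorship .....
After op 4 (move_right): buffer="wcgmd" (len 5), cursors c1@2 c2@3 c3@3, authorship .....
After op 5 (insert('s')): buffer="wcsgssmd" (len 8), cursors c1@3 c2@6 c3@6, authorship ..1.23..
After op 6 (move_left): buffer="wcsgssmd" (len 8), cursors c1@2 c2@5 c3@5, authorship ..1.23..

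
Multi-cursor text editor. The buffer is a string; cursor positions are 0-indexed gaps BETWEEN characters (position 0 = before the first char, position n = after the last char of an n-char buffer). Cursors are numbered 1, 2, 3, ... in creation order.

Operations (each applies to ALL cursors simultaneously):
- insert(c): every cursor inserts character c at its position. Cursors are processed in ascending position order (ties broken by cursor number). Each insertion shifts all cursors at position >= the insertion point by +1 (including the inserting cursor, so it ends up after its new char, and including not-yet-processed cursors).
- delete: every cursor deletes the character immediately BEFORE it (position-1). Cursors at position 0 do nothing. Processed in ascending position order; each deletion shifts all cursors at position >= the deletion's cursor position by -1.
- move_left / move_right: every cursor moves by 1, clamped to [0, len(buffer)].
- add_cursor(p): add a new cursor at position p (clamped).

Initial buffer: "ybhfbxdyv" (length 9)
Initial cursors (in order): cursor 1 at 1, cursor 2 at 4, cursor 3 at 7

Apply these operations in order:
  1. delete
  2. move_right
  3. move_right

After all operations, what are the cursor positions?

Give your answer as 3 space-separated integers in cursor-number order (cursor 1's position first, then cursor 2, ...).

After op 1 (delete): buffer="bhbxyv" (len 6), cursors c1@0 c2@2 c3@4, authorship ......
After op 2 (move_right): buffer="bhbxyv" (len 6), cursors c1@1 c2@3 c3@5, authorship ......
After op 3 (move_right): buffer="bhbxyv" (len 6), cursors c1@2 c2@4 c3@6, authorship ......

Answer: 2 4 6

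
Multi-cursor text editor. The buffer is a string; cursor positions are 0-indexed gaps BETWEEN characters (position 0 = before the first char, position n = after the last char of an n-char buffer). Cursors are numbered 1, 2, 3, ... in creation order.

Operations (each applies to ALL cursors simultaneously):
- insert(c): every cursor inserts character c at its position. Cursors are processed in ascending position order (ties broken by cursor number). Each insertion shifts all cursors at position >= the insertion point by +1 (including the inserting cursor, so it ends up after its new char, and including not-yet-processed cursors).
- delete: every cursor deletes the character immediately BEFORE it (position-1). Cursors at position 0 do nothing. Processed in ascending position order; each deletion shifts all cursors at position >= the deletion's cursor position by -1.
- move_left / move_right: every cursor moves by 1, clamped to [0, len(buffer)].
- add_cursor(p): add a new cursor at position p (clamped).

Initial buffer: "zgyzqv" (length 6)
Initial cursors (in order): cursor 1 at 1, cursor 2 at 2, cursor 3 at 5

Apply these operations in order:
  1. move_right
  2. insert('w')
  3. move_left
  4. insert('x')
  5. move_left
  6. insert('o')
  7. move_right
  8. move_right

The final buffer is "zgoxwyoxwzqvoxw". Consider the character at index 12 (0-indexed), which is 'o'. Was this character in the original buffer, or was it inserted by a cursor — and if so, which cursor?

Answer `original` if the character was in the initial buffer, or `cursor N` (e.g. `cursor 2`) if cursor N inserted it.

Answer: cursor 3

Derivation:
After op 1 (move_right): buffer="zgyzqv" (len 6), cursors c1@2 c2@3 c3@6, authorship ......
After op 2 (insert('w')): buffer="zgwywzqvw" (len 9), cursors c1@3 c2@5 c3@9, authorship ..1.2...3
After op 3 (move_left): buffer="zgwywzqvw" (len 9), cursors c1@2 c2@4 c3@8, authorship ..1.2...3
After op 4 (insert('x')): buffer="zgxwyxwzqvxw" (len 12), cursors c1@3 c2@6 c3@11, authorship ..11.22...33
After op 5 (move_left): buffer="zgxwyxwzqvxw" (len 12), cursors c1@2 c2@5 c3@10, authorship ..11.22...33
After op 6 (insert('o')): buffer="zgoxwyoxwzqvoxw" (len 15), cursors c1@3 c2@7 c3@13, authorship ..111.222...333
After op 7 (move_right): buffer="zgoxwyoxwzqvoxw" (len 15), cursors c1@4 c2@8 c3@14, authorship ..111.222...333
After op 8 (move_right): buffer="zgoxwyoxwzqvoxw" (len 15), cursors c1@5 c2@9 c3@15, authorship ..111.222...333
Authorship (.=original, N=cursor N): . . 1 1 1 . 2 2 2 . . . 3 3 3
Index 12: author = 3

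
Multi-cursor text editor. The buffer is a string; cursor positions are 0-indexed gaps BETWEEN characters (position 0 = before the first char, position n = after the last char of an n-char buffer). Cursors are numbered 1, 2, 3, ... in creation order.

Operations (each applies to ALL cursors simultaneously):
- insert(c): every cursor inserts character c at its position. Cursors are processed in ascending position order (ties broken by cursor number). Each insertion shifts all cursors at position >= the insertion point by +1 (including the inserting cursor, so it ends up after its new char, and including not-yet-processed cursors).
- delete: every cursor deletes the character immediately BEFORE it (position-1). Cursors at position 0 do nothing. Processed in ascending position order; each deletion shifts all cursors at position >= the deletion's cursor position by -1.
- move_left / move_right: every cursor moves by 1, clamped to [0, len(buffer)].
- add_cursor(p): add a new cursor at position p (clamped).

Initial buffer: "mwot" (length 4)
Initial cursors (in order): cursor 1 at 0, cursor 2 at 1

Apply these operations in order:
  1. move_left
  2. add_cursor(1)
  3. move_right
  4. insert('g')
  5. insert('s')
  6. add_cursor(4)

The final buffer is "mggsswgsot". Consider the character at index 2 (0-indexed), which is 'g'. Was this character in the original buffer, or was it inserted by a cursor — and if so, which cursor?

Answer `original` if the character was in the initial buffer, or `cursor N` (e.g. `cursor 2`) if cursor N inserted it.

After op 1 (move_left): buffer="mwot" (len 4), cursors c1@0 c2@0, authorship ....
After op 2 (add_cursor(1)): buffer="mwot" (len 4), cursors c1@0 c2@0 c3@1, authorship ....
After op 3 (move_right): buffer="mwot" (len 4), cursors c1@1 c2@1 c3@2, authorship ....
After op 4 (insert('g')): buffer="mggwgot" (len 7), cursors c1@3 c2@3 c3@5, authorship .12.3..
After op 5 (insert('s')): buffer="mggsswgsot" (len 10), cursors c1@5 c2@5 c3@8, authorship .1212.33..
After op 6 (add_cursor(4)): buffer="mggsswgsot" (len 10), cursors c4@4 c1@5 c2@5 c3@8, authorship .1212.33..
Authorship (.=original, N=cursor N): . 1 2 1 2 . 3 3 . .
Index 2: author = 2

Answer: cursor 2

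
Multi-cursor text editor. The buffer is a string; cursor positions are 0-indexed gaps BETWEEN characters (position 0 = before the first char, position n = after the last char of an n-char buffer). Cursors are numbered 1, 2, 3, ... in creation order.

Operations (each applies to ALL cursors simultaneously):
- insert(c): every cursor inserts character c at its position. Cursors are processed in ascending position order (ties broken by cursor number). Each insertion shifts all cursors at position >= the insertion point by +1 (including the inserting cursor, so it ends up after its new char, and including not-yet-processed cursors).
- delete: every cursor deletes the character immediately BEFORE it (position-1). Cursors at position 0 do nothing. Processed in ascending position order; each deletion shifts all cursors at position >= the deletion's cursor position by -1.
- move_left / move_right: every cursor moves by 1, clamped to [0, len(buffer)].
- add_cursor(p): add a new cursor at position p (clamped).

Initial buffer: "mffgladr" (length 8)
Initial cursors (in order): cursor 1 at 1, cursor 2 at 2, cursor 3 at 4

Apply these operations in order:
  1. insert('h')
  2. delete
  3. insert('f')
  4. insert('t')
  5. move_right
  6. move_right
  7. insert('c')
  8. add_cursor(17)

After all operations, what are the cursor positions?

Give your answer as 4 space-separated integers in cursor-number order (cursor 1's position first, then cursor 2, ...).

Answer: 6 10 15 17

Derivation:
After op 1 (insert('h')): buffer="mhfhfghladr" (len 11), cursors c1@2 c2@4 c3@7, authorship .1.2..3....
After op 2 (delete): buffer="mffgladr" (len 8), cursors c1@1 c2@2 c3@4, authorship ........
After op 3 (insert('f')): buffer="mffffgfladr" (len 11), cursors c1@2 c2@4 c3@7, authorship .1.2..3....
After op 4 (insert('t')): buffer="mftfftfgftladr" (len 14), cursors c1@3 c2@6 c3@10, authorship .11.22..33....
After op 5 (move_right): buffer="mftfftfgftladr" (len 14), cursors c1@4 c2@7 c3@11, authorship .11.22..33....
After op 6 (move_right): buffer="mftfftfgftladr" (len 14), cursors c1@5 c2@8 c3@12, authorship .11.22..33....
After op 7 (insert('c')): buffer="mftffctfgcftlacdr" (len 17), cursors c1@6 c2@10 c3@15, authorship .11.212..233..3..
After op 8 (add_cursor(17)): buffer="mftffctfgcftlacdr" (len 17), cursors c1@6 c2@10 c3@15 c4@17, authorship .11.212..233..3..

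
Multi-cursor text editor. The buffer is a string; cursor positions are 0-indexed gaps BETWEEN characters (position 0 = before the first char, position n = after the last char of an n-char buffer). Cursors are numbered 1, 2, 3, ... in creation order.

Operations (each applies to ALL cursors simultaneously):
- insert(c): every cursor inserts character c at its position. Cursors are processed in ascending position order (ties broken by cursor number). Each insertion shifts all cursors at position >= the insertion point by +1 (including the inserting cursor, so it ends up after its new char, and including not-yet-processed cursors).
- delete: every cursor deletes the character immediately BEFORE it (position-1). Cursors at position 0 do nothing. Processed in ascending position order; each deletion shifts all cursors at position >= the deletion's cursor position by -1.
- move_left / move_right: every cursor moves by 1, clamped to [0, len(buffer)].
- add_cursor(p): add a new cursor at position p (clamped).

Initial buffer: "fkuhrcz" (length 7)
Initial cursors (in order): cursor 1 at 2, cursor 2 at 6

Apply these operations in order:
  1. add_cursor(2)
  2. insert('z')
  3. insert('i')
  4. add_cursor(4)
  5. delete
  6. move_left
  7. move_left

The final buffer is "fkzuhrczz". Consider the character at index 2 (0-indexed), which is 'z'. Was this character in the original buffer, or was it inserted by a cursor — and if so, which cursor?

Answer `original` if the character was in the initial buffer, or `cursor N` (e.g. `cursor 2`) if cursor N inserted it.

Answer: cursor 1

Derivation:
After op 1 (add_cursor(2)): buffer="fkuhrcz" (len 7), cursors c1@2 c3@2 c2@6, authorship .......
After op 2 (insert('z')): buffer="fkzzuhrczz" (len 10), cursors c1@4 c3@4 c2@9, authorship ..13....2.
After op 3 (insert('i')): buffer="fkzziiuhrcziz" (len 13), cursors c1@6 c3@6 c2@12, authorship ..1313....22.
After op 4 (add_cursor(4)): buffer="fkzziiuhrcziz" (len 13), cursors c4@4 c1@6 c3@6 c2@12, authorship ..1313....22.
After op 5 (delete): buffer="fkzuhrczz" (len 9), cursors c1@3 c3@3 c4@3 c2@8, authorship ..1....2.
After op 6 (move_left): buffer="fkzuhrczz" (len 9), cursors c1@2 c3@2 c4@2 c2@7, authorship ..1....2.
After op 7 (move_left): buffer="fkzuhrczz" (len 9), cursors c1@1 c3@1 c4@1 c2@6, authorship ..1....2.
Authorship (.=original, N=cursor N): . . 1 . . . . 2 .
Index 2: author = 1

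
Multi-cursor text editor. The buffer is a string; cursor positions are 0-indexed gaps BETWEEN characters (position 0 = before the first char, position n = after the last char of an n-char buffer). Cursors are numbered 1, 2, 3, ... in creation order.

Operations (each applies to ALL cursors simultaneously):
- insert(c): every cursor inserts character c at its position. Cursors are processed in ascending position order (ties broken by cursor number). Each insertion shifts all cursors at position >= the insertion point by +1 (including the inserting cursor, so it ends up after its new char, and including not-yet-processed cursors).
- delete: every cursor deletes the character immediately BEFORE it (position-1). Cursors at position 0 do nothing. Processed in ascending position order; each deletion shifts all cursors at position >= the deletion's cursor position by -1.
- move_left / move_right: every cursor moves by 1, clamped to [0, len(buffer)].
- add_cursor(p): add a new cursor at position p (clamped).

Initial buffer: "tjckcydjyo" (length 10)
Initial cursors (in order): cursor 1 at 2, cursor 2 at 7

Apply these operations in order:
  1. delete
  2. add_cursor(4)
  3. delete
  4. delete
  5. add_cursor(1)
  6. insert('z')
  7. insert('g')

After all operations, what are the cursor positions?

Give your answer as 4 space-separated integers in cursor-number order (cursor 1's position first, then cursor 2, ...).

After op 1 (delete): buffer="tckcyjyo" (len 8), cursors c1@1 c2@5, authorship ........
After op 2 (add_cursor(4)): buffer="tckcyjyo" (len 8), cursors c1@1 c3@4 c2@5, authorship ........
After op 3 (delete): buffer="ckjyo" (len 5), cursors c1@0 c2@2 c3@2, authorship .....
After op 4 (delete): buffer="jyo" (len 3), cursors c1@0 c2@0 c3@0, authorship ...
After op 5 (add_cursor(1)): buffer="jyo" (len 3), cursors c1@0 c2@0 c3@0 c4@1, authorship ...
After op 6 (insert('z')): buffer="zzzjzyo" (len 7), cursors c1@3 c2@3 c3@3 c4@5, authorship 123.4..
After op 7 (insert('g')): buffer="zzzgggjzgyo" (len 11), cursors c1@6 c2@6 c3@6 c4@9, authorship 123123.44..

Answer: 6 6 6 9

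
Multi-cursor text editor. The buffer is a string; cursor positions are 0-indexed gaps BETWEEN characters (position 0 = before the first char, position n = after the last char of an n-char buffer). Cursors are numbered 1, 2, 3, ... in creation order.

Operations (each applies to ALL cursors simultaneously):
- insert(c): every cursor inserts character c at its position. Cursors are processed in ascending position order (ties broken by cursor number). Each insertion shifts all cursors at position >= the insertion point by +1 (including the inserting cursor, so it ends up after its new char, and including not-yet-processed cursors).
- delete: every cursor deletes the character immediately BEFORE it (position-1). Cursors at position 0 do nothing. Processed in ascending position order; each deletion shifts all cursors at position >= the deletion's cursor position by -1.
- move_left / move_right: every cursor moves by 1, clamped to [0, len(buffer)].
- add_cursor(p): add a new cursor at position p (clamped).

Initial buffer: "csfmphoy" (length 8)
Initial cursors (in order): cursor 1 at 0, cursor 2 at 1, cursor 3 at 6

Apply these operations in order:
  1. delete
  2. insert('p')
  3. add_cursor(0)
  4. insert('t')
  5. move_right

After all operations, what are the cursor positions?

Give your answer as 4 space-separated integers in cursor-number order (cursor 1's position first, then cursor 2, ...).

After op 1 (delete): buffer="sfmpoy" (len 6), cursors c1@0 c2@0 c3@4, authorship ......
After op 2 (insert('p')): buffer="ppsfmppoy" (len 9), cursors c1@2 c2@2 c3@7, authorship 12....3..
After op 3 (add_cursor(0)): buffer="ppsfmppoy" (len 9), cursors c4@0 c1@2 c2@2 c3@7, authorship 12....3..
After op 4 (insert('t')): buffer="tppttsfmpptoy" (len 13), cursors c4@1 c1@5 c2@5 c3@11, authorship 41212....33..
After op 5 (move_right): buffer="tppttsfmpptoy" (len 13), cursors c4@2 c1@6 c2@6 c3@12, authorship 41212....33..

Answer: 6 6 12 2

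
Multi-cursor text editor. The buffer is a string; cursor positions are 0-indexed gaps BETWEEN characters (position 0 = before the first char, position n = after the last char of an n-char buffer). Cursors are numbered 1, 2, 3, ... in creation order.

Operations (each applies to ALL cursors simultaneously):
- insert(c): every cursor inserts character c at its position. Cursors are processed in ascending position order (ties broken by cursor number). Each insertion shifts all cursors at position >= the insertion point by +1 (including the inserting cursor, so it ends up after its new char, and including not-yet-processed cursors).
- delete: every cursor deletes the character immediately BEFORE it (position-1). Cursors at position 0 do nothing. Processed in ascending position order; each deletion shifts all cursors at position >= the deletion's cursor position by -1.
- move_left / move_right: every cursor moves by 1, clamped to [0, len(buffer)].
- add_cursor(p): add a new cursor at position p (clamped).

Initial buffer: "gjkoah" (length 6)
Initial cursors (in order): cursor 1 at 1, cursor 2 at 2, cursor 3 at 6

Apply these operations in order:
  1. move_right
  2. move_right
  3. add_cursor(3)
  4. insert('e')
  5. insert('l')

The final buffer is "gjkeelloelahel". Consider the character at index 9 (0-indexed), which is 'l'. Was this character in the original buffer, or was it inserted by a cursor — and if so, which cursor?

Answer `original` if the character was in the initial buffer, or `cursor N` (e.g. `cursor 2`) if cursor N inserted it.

Answer: cursor 2

Derivation:
After op 1 (move_right): buffer="gjkoah" (len 6), cursors c1@2 c2@3 c3@6, authorship ......
After op 2 (move_right): buffer="gjkoah" (len 6), cursors c1@3 c2@4 c3@6, authorship ......
After op 3 (add_cursor(3)): buffer="gjkoah" (len 6), cursors c1@3 c4@3 c2@4 c3@6, authorship ......
After op 4 (insert('e')): buffer="gjkeeoeahe" (len 10), cursors c1@5 c4@5 c2@7 c3@10, authorship ...14.2..3
After op 5 (insert('l')): buffer="gjkeelloelahel" (len 14), cursors c1@7 c4@7 c2@10 c3@14, authorship ...1414.22..33
Authorship (.=original, N=cursor N): . . . 1 4 1 4 . 2 2 . . 3 3
Index 9: author = 2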